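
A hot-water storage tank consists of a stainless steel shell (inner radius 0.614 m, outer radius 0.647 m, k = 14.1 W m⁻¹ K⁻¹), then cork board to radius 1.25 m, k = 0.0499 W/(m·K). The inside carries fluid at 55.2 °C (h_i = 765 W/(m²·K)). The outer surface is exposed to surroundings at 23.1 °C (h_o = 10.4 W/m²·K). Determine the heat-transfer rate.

Resistance network (inner→outer):
  R_conv,in = 1/(4πr²h) = 1/(4π·0.614²·765) = 2.759×10^-4 K/W
  R_stainless steel = (1/0.614 − 1/0.647)/(4πk) = 0.08307/(4π·14.1) = 4.688×10^-4 K/W
  R_cork board = (1/0.647 − 1/1.25)/(4πk) = 0.7456/(4π·0.0499) = 1.189 K/W
  R_conv,out = 1/(4πr²h) = 1/(4π·1.25²·10.4) = 0.004897 K/W
ΣR = 2.759×10^-4 + 4.688×10^-4 + 1.189 + 0.004897 = 1.195 K/W
Q = ΔT/ΣR = (55.2 °C − 23.1 °C)/1.195 = 26.9 W

Q = 26.9 W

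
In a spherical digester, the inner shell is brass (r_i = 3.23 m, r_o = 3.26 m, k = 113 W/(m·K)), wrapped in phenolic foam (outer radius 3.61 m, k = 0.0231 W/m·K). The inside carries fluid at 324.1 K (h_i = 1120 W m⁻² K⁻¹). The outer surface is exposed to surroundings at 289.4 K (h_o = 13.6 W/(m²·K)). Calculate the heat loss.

Treat each layer as a resistance in series:
  R_conv,in = 1/(4πr²h) = 1/(4π·3.23²·1120) = 6.810×10^-6 K/W
  R_brass = (1/3.23 − 1/3.26)/(4πk) = 0.002849/(4π·113) = 2.006×10^-6 K/W
  R_phenolic foam = (1/3.26 − 1/3.61)/(4πk) = 0.02974/(4π·0.0231) = 0.1025 K/W
  R_conv,out = 1/(4πr²h) = 1/(4π·3.61²·13.6) = 4.490×10^-4 K/W
ΣR = 6.810×10^-6 + 2.006×10^-6 + 0.1025 + 4.490×10^-4 = 0.1030 K/W
Q = ΔT/ΣR = (324.1 K − 289.4 K)/0.1030 = 337 W

Q = 337 W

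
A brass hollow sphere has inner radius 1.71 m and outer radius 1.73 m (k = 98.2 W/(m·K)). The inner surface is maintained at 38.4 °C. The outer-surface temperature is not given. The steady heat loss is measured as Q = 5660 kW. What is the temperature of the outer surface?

Sum the resistances:
  R_brass = (1/1.71 − 1/1.73)/(4πk) = 0.006761/(4π·98.2) = 5.479×10^-6 K/W
ΣR = 5.479×10^-6 K/W
ΔT = Q·ΣR = 5.66×10^6 × 5.479×10^-6 = 31.01 K
Heat flows outward, so T_out = T_in − ΔT = 38.4 − 31.01 = 7.39 °C

T_out = 7.39 °C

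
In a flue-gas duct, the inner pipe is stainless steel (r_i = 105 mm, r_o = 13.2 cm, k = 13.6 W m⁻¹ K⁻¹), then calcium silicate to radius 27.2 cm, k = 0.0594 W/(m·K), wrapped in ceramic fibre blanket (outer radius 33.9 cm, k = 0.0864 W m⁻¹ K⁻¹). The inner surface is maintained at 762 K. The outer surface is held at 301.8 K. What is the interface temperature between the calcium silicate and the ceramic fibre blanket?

Treat each layer as a resistance in series:
  R'_stainless steel = ln(0.132/0.105)/(2πk) = 0.2288/(2π·13.6) = 0.002678 m·K/W
  R'_calcium silicate = ln(0.272/0.132)/(2πk) = 0.7230/(2π·0.0594) = 1.937 m·K/W
  R'_ceramic fibre blanket = ln(0.339/0.272)/(2πk) = 0.2202/(2π·0.0864) = 0.4056 m·K/W
ΣR = 0.002678 + 1.937 + 0.4056 = 2.345 m·K/W
Q' = ΔT/ΣR = (762 K − 301.8 K)/2.345 = 196.2 W/m
From the inner boundary to the calcium silicate/ceramic fibre blanket interface, ΣR_partial = 1.940 m·K/W.
T_interface = T_in − Q'·ΣR_partial = 762 K − (196.2)(1.940) = 381 K

T = 381 K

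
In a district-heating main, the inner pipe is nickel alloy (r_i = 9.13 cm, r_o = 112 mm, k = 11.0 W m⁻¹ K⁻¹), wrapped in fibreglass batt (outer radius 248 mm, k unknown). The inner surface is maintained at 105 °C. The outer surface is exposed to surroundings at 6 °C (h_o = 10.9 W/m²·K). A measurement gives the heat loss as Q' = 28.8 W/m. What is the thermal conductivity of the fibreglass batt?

ΣR = ΔT/Q' = |105 − 6|/28.8 = 3.438 m·K/W
Known resistances:
  R'_nickel alloy = ln(0.112/0.0913)/(2πk) = 0.2043/(2π·11.0) = 0.002957 m·K/W
  R'_conv,out = 1/(2πr h) = 1/(2π·0.248·10.9) = 0.05888 m·K/W
R_fibreglass batt = ΣR − ΣR_known = 3.438 − 0.06184 = 3.376 m·K/W
ln(r₂/r₁)/(2πk) = 3.376 ⇒ k = 0.7949/(2π·3.376) = 0.0375 W/m·K

k = 0.0375 W/m·K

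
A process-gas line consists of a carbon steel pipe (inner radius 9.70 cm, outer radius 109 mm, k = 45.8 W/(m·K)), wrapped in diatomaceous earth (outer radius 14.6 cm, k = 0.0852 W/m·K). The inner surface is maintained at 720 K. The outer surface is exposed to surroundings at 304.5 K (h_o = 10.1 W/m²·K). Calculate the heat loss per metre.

Treat each layer as a resistance in series:
  R'_carbon steel = ln(0.109/0.0970)/(2πk) = 0.1166/(2π·45.8) = 4.053×10^-4 m·K/W
  R'_diatomaceous earth = ln(0.146/0.109)/(2πk) = 0.2923/(2π·0.0852) = 0.5459 m·K/W
  R'_conv,out = 1/(2πr h) = 1/(2π·0.146·10.1) = 0.1079 m·K/W
ΣR = 4.053×10^-4 + 0.5459 + 0.1079 = 0.6542 m·K/W
Q' = ΔT/ΣR = (720 K − 304.5 K)/0.6542 = 635 W/m

Q' = 635 W/m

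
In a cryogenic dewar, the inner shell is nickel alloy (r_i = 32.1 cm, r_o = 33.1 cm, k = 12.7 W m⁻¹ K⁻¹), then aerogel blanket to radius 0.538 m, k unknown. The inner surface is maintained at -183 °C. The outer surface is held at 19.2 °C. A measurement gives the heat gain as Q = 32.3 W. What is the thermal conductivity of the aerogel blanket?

k = 0.0148 W/m·K

ΣR = ΔT/Q = |-183 − 19.2|/32.3 = 6.260 K/W
Known resistances:
  R_nickel alloy = (1/0.321 − 1/0.331)/(4πk) = 0.09412/(4π·12.7) = 5.897×10^-4 K/W
R_aerogel blanket = ΣR − ΣR_known = 6.260 − 5.897×10^-4 = 6.259 K/W
(1/r₁−1/r₂)/(4πk) = 6.259 ⇒ k = 1.162/(4π·6.259) = 0.0148 W/m·K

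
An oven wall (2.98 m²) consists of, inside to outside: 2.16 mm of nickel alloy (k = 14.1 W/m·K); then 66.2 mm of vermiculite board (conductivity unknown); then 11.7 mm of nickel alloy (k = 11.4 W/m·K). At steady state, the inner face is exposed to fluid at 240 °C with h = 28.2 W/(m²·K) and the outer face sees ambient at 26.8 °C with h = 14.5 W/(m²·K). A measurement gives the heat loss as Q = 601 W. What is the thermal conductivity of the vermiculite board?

ΣR = ΔT/Q = |240 − 26.8|/601 = 0.3547 K/W
Known resistances:
  R_conv,in = 1/(hA) = 1/(28.2·2.98) = 0.01190 K/W
  R_nickel alloy = L/(kA) = 0.00216/(14.1·2.98) = 5.141×10^-5 K/W
  R_nickel alloy = L/(kA) = 0.0117/(11.4·2.98) = 3.444×10^-4 K/W
  R_conv,out = 1/(hA) = 1/(14.5·2.98) = 0.02314 K/W
R_vermiculite board = ΣR − ΣR_known = 0.3547 − 0.03544 = 0.3193 K/W
L/(kA) = 0.3193 ⇒ k = 0.0662/(0.3193·2.98) = 0.0696 W/m·K

k = 0.0696 W/m·K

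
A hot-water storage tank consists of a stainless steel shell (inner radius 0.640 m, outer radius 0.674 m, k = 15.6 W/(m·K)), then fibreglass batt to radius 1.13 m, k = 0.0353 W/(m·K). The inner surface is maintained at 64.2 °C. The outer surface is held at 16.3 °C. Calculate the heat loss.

Series thermal resistances, inner to outer:
  R_stainless steel = (1/0.640 − 1/0.674)/(4πk) = 0.07882/(4π·15.6) = 4.021×10^-4 K/W
  R_fibreglass batt = (1/0.674 − 1/1.13)/(4πk) = 0.5987/(4π·0.0353) = 1.350 K/W
ΣR = 4.021×10^-4 + 1.350 = 1.350 K/W
Q = ΔT/ΣR = (64.2 °C − 16.3 °C)/1.350 = 35.5 W

Q = 35.5 W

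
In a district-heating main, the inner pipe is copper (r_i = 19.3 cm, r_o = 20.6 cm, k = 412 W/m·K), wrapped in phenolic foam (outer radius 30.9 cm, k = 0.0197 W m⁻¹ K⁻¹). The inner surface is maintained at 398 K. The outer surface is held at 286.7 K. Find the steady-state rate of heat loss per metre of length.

Resistance network (inner→outer):
  R'_copper = ln(0.206/0.193)/(2πk) = 0.06519/(2π·412) = 2.518×10^-5 m·K/W
  R'_phenolic foam = ln(0.309/0.206)/(2πk) = 0.4055/(2π·0.0197) = 3.276 m·K/W
ΣR = 2.518×10^-5 + 3.276 = 3.276 m·K/W
Q' = ΔT/ΣR = (398 K − 286.7 K)/3.276 = 34.0 W/m

Q' = 34.0 W/m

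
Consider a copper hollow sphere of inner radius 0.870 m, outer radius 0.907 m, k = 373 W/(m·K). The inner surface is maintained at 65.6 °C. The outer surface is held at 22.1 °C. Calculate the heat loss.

Q = 4πk·ΔT/(1/r₁ − 1/r₂) = 4π × 373 × 43.5 / (1/0.870 − 1/0.907) = 4.35×10^6 W

Q = 4.35×10^6 W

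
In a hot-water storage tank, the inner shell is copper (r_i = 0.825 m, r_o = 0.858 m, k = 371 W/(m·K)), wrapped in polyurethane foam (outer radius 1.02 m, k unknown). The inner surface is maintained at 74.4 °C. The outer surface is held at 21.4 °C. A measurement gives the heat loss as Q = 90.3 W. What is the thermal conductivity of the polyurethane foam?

ΣR = ΔT/Q = |74.4 − 21.4|/90.3 = 0.5869 K/W
Known resistances:
  R_copper = (1/0.825 − 1/0.858)/(4πk) = 0.04662/(4π·371) = 1.000×10^-5 K/W
R_polyurethane foam = ΣR − ΣR_known = 0.5869 − 1.000×10^-5 = 0.5869 K/W
(1/r₁−1/r₂)/(4πk) = 0.5869 ⇒ k = 0.1851/(4π·0.5869) = 0.0251 W/m·K

k = 0.0251 W/m·K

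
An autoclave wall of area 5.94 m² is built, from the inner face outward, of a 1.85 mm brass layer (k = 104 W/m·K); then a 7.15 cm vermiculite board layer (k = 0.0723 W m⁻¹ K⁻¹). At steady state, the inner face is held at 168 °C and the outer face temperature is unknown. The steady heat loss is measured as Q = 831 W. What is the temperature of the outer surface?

Sum the resistances:
  R_brass = L/(kA) = 0.00185/(104·5.94) = 2.995×10^-6 K/W
  R_vermiculite board = L/(kA) = 0.0715/(0.0723·5.94) = 0.1665 K/W
ΣR = 0.1665 K/W
ΔT = Q·ΣR = 831 × 0.1665 = 138.4 K
Heat flows outward, so T_out = T_in − ΔT = 168 − 138.4 = 29.6 °C

T_out = 29.6 °C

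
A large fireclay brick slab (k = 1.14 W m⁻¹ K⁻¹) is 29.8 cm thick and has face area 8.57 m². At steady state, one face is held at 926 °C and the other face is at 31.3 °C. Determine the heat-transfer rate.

Q = 29.3 kW

Q = kA·ΔT/L = 1.14 × 8.57 × |926 °C − 31.3 °C| / 0.298 = 29300 W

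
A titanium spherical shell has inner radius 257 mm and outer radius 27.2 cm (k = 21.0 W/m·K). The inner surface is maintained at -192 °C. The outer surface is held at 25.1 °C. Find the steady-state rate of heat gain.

Q = 267 kW

Q = 4πk·ΔT/(1/r₁ − 1/r₂) = 4π × 21.0 × 217.1 / (1/0.257 − 1/0.272) = 2.67×10^5 W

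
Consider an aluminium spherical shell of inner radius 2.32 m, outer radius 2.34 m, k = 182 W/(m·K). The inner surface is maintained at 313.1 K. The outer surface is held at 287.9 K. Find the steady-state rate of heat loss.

Q = 1.56×10^7 W

Q = 4πk·ΔT/(1/r₁ − 1/r₂) = 4π × 182 × 25.2 / (1/2.32 − 1/2.34) = 1.56×10^7 W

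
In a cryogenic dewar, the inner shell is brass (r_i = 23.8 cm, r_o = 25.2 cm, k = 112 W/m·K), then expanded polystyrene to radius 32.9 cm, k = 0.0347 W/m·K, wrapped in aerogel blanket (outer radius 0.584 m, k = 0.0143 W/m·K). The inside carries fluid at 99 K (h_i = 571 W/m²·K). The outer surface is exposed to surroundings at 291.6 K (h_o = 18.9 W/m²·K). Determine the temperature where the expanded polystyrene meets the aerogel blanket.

Resistance network (inner→outer):
  R_conv,in = 1/(4πr²h) = 1/(4π·0.238²·571) = 0.002460 K/W
  R_brass = (1/0.238 − 1/0.252)/(4πk) = 0.2334/(4π·112) = 1.659×10^-4 K/W
  R_expanded polystyrene = (1/0.252 − 1/0.329)/(4πk) = 0.9287/(4π·0.0347) = 2.130 K/W
  R_aerogel blanket = (1/0.329 − 1/0.584)/(4πk) = 1.327/(4π·0.0143) = 7.386 K/W
  R_conv,out = 1/(4πr²h) = 1/(4π·0.584²·18.9) = 0.01235 K/W
ΣR = 0.002460 + 1.659×10^-4 + 2.130 + 7.386 + 0.01235 = 9.531 K/W
Q = ΔT/ΣR = (99 K − 291.6 K)/9.531 = -20.21 W
From the inner boundary to the expanded polystyrene/aerogel blanket interface, ΣR_partial = 2.133 K/W.
T_interface = T_in − Q·ΣR_partial = 99 K − (-20.21)(2.133) = 142 K

T = 142 K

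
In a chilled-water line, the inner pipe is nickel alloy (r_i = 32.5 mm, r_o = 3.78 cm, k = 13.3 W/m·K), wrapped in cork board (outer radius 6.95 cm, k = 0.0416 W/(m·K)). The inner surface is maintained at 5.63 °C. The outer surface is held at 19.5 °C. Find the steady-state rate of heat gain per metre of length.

Series thermal resistances, inner to outer:
  R'_nickel alloy = ln(0.0378/0.0325)/(2πk) = 0.1511/(2π·13.3) = 0.001808 m·K/W
  R'_cork board = ln(0.0695/0.0378)/(2πk) = 0.6090/(2π·0.0416) = 2.330 m·K/W
ΣR = 0.001808 + 2.330 = 2.332 m·K/W
Q' = ΔT/ΣR = (5.63 °C − 19.5 °C)/2.332 = -5.95 W/m
(Negative Q' ⇒ heat flows inward; heat gain = 5.95 W/m.)

Q' = 5.95 W/m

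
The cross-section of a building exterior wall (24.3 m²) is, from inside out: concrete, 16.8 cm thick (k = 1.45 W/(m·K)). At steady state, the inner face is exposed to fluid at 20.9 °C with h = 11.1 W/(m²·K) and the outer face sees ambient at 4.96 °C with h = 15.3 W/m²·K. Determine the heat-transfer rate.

Series thermal resistances, inner to outer:
  R_conv,in = 1/(hA) = 1/(11.1·24.3) = 0.003707 K/W
  R_concrete = L/(kA) = 0.168/(1.45·24.3) = 0.004768 K/W
  R_conv,out = 1/(hA) = 1/(15.3·24.3) = 0.002690 K/W
ΣR = 0.003707 + 0.004768 + 0.002690 = 0.01116 K/W
Q = ΔT/ΣR = (20.9 °C − 4.96 °C)/0.01116 = 1430 W

Q = 1430 W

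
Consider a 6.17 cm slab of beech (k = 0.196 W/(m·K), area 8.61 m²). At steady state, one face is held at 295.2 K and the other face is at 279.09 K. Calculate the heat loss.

Q = 441 W

Q = kA·ΔT/L = 0.196 × 8.61 × |295.2 K − 279.09 K| / 0.0617 = 441 W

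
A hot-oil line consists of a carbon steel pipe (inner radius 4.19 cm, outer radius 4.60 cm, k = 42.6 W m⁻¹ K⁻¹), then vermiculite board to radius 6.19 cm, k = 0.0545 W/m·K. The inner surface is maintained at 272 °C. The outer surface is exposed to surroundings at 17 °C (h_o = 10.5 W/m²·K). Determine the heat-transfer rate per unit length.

Q' = 229 W/m

Resistance network (inner→outer):
  R'_carbon steel = ln(0.0460/0.0419)/(2πk) = 0.09336/(2π·42.6) = 3.488×10^-4 m·K/W
  R'_vermiculite board = ln(0.0619/0.0460)/(2πk) = 0.2969/(2π·0.0545) = 0.8670 m·K/W
  R'_conv,out = 1/(2πr h) = 1/(2π·0.0619·10.5) = 0.2449 m·K/W
ΣR = 3.488×10^-4 + 0.8670 + 0.2449 = 1.112 m·K/W
Q' = ΔT/ΣR = (272 °C − 17 °C)/1.112 = 229 W/m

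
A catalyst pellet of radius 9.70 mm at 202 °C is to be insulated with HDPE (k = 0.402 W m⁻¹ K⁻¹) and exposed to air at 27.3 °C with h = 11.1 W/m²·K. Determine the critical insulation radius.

For a sphere, r_cr = 2k_ins/h = 2·0.402/11.1 = 0.0724 m = 7.24 cm

r_cr = 7.24 cm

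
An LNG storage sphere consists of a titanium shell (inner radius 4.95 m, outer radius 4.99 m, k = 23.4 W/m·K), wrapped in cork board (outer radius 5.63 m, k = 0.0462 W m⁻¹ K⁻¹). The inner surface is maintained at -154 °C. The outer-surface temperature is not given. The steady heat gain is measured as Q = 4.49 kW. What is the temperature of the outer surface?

Sum the resistances:
  R_titanium = (1/4.95 − 1/4.99)/(4πk) = 0.001619/(4π·23.4) = 5.507×10^-6 K/W
  R_cork board = (1/4.99 − 1/5.63)/(4πk) = 0.02278/(4π·0.0462) = 0.03924 K/W
ΣR = 0.03924 K/W
ΔT = Q·ΣR = 4490 × 0.03924 = 176.2 K
Heat flows inward, so T_out = T_in + ΔT = -154 + 176.2 = 22.2 °C

T_out = 22.2 °C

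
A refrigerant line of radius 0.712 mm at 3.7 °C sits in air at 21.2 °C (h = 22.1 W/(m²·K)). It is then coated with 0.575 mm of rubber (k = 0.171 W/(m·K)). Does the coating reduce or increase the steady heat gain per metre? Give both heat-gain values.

increases: 1.73 → 2.85 W/m

Critical radius for a cylinder: r_cr = k/h = 0.00774 m = 0.774 cm.
Outer radius after coating: r₂ = 7.12×10^-4 + 5.75×10^-4 = 0.001287 m.
Since r₁ < r_cr and r₂ ≤ r_cr, the coating moves toward the maximum at r_cr — heat gain rises.
Bare: R = 1/(2πr₁h) = 10.11 m·K/W; Q = 17.5/10.11 = 1.73 W/m.
Coated: R = R_cond + R_conv = 6.147 m·K/W; Q = 17.5/6.147 = 2.85 W/m.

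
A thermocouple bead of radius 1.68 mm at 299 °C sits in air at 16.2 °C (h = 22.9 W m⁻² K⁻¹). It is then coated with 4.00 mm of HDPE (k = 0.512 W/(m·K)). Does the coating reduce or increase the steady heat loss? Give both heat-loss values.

increases: 0.230 → 1.64 W

Critical radius for a sphere: r_cr = 2k/h = 0.0447 m = 4.47 cm.
Outer radius after coating: r₂ = 0.00168 + 0.00400 = 0.00568 m.
Since r₁ < r_cr and r₂ ≤ r_cr, the coating moves toward the maximum at r_cr — heat loss rises.
Bare: R = 1/(4πr₁²h) = 1231 K/W; Q = 282.8/1231 = 0.230 W.
Coated: R = R_cond + R_conv = 172.9 K/W; Q = 282.8/172.9 = 1.64 W.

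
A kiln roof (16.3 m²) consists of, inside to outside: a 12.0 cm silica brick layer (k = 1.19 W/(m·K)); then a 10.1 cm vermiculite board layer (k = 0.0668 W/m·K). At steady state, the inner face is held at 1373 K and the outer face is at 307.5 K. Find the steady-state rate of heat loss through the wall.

Series thermal resistances, inner to outer:
  R_silica brick = L/(kA) = 0.120/(1.19·16.3) = 0.006187 K/W
  R_vermiculite board = L/(kA) = 0.101/(0.0668·16.3) = 0.09276 K/W
ΣR = 0.006187 + 0.09276 = 0.09895 K/W
Q = ΔT/ΣR = (1373 K − 307.5 K)/0.09895 = 10800 W

Q = 10.8 kW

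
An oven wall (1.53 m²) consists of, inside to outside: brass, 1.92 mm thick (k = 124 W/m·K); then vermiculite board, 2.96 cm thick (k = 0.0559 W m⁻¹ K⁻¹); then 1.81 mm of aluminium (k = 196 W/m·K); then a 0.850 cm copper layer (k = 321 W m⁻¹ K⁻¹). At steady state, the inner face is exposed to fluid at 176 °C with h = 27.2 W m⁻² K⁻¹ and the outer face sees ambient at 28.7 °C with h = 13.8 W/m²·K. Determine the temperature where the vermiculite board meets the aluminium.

T = 45.4 °C

Treat each layer as a resistance in series:
  R_conv,in = 1/(hA) = 1/(27.2·1.53) = 0.02403 K/W
  R_brass = L/(kA) = 0.00192/(124·1.53) = 1.012×10^-5 K/W
  R_vermiculite board = L/(kA) = 0.0296/(0.0559·1.53) = 0.3461 K/W
  R_aluminium = L/(kA) = 0.00181/(196·1.53) = 6.036×10^-6 K/W
  R_copper = L/(kA) = 0.00850/(321·1.53) = 1.731×10^-5 K/W
  R_conv,out = 1/(hA) = 1/(13.8·1.53) = 0.04736 K/W
ΣR = 0.02403 + 1.012×10^-5 + 0.3461 + 6.036×10^-6 + 1.731×10^-5 + 0.04736 = 0.4175 K/W
Q = ΔT/ΣR = (176 °C − 28.7 °C)/0.4175 = 352.8 W
From the inner boundary to the vermiculite board/aluminium interface, ΣR_partial = 0.3701 K/W.
T_interface = T_in − Q·ΣR_partial = 176 °C − (352.8)(0.3701) = 45.4 °C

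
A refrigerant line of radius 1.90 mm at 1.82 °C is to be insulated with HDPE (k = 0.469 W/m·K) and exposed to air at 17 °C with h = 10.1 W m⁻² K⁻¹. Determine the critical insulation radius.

r_cr = 4.64 cm

For a cylinder, r_cr = k_ins/h = 0.469/10.1 = 0.0464 m = 4.64 cm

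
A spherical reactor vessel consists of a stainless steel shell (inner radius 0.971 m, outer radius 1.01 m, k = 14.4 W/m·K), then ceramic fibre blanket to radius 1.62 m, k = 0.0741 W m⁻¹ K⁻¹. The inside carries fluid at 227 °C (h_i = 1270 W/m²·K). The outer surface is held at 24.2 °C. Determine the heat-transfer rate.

Q = 506 W

Series thermal resistances, inner to outer:
  R_conv,in = 1/(4πr²h) = 1/(4π·0.971²·1270) = 6.646×10^-5 K/W
  R_stainless steel = (1/0.971 − 1/1.01)/(4πk) = 0.03977/(4π·14.4) = 2.198×10^-4 K/W
  R_ceramic fibre blanket = (1/1.01 − 1/1.62)/(4πk) = 0.3728/(4π·0.0741) = 0.4004 K/W
ΣR = 6.646×10^-5 + 2.198×10^-4 + 0.4004 = 0.4007 K/W
Q = ΔT/ΣR = (227 °C − 24.2 °C)/0.4007 = 506 W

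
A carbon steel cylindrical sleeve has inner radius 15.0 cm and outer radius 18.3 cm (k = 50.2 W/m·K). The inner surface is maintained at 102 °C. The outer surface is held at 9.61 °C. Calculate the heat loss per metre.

Q' = 1.47×10^5 W/m

Q' = 2πk·ΔT/ln(r₂/r₁) = 2π × 50.2 × 92.39 / ln(0.183/0.150) = 1.47×10^5 W/m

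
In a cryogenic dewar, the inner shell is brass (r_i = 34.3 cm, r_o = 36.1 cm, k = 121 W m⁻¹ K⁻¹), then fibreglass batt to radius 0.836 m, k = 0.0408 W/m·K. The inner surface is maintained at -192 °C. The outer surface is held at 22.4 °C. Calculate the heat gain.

Q = 69.8 W

Treat each layer as a resistance in series:
  R_brass = (1/0.343 − 1/0.361)/(4πk) = 0.1454/(4π·121) = 9.560×10^-5 K/W
  R_fibreglass batt = (1/0.361 − 1/0.836)/(4πk) = 1.574/(4π·0.0408) = 3.070 K/W
ΣR = 9.560×10^-5 + 3.070 = 3.070 K/W
Q = ΔT/ΣR = (-192 °C − 22.4 °C)/3.070 = -69.8 W
(Negative Q ⇒ heat flows inward; heat gain = 69.8 W.)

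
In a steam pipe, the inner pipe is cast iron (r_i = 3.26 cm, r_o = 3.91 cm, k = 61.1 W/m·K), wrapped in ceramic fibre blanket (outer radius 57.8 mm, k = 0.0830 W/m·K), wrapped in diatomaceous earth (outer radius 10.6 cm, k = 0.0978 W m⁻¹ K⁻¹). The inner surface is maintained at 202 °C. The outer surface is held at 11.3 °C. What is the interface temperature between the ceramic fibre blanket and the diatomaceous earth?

T = 120 °C

Treat each layer as a resistance in series:
  R'_cast iron = ln(0.0391/0.0326)/(2πk) = 0.1818/(2π·61.1) = 4.736×10^-4 m·K/W
  R'_ceramic fibre blanket = ln(0.0578/0.0391)/(2πk) = 0.3909/(2π·0.0830) = 0.7495 m·K/W
  R'_diatomaceous earth = ln(0.106/0.0578)/(2πk) = 0.6065/(2π·0.0978) = 0.9869 m·K/W
ΣR = 4.736×10^-4 + 0.7495 + 0.9869 = 1.737 m·K/W
Q' = ΔT/ΣR = (202 °C − 11.3 °C)/1.737 = 109.8 W/m
From the inner boundary to the ceramic fibre blanket/diatomaceous earth interface, ΣR_partial = 0.7500 m·K/W.
T_interface = T_in − Q'·ΣR_partial = 202 °C − (109.8)(0.7500) = 120 °C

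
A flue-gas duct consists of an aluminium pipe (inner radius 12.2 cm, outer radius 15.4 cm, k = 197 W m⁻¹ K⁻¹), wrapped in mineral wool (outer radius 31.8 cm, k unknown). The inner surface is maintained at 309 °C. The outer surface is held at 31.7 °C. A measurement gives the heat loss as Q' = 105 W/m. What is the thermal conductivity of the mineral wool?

k = 0.0437 W/m·K

ΣR = ΔT/Q' = |309 − 31.7|/105 = 2.641 m·K/W
Known resistances:
  R'_aluminium = ln(0.154/0.122)/(2πk) = 0.2329/(2π·197) = 1.882×10^-4 m·K/W
R_mineral wool = ΣR − ΣR_known = 2.641 − 1.882×10^-4 = 2.641 m·K/W
ln(r₂/r₁)/(2πk) = 2.641 ⇒ k = 0.7251/(2π·2.641) = 0.0437 W/m·K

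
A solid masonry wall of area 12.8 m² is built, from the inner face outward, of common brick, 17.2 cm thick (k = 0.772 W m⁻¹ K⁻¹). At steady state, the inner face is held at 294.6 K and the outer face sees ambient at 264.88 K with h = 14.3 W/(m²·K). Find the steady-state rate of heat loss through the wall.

Q = 1300 W

Treat each layer as a resistance in series:
  R_common brick = L/(kA) = 0.172/(0.772·12.8) = 0.01741 K/W
  R_conv,out = 1/(hA) = 1/(14.3·12.8) = 0.005463 K/W
ΣR = 0.01741 + 0.005463 = 0.02287 K/W
Q = ΔT/ΣR = (294.6 K − 264.88 K)/0.02287 = 1300 W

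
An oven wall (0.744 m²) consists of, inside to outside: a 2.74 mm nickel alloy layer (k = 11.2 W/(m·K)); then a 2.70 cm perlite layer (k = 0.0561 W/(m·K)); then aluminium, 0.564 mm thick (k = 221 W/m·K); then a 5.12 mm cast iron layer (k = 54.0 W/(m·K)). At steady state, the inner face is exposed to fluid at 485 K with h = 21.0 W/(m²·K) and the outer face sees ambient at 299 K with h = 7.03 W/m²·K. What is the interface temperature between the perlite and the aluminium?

Treat each layer as a resistance in series:
  R_conv,in = 1/(hA) = 1/(21.0·0.744) = 0.06400 K/W
  R_nickel alloy = L/(kA) = 0.00274/(11.2·0.744) = 3.288×10^-4 K/W
  R_perlite = L/(kA) = 0.0270/(0.0561·0.744) = 0.6469 K/W
  R_aluminium = L/(kA) = 5.64×10^-4/(221·0.744) = 3.430×10^-6 K/W
  R_cast iron = L/(kA) = 0.00512/(54.0·0.744) = 1.274×10^-4 K/W
  R_conv,out = 1/(hA) = 1/(7.03·0.744) = 0.1912 K/W
ΣR = 0.06400 + 3.288×10^-4 + 0.6469 + 3.430×10^-6 + 1.274×10^-4 + 0.1912 = 0.9026 K/W
Q = ΔT/ΣR = (485 K − 299 K)/0.9026 = 206.1 W
From the inner boundary to the perlite/aluminium interface, ΣR_partial = 0.7112 K/W.
T_interface = T_in − Q·ΣR_partial = 485 K − (206.1)(0.7112) = 338.4 K

T = 338.4 K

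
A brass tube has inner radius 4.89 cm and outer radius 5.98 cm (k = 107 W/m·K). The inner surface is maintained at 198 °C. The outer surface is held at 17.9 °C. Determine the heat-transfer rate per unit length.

Q' = 2πk·ΔT/ln(r₂/r₁) = 2π × 107 × 180.1 / ln(0.0598/0.0489) = 6.02×10^5 W/m

Q' = 6.02×10^5 W/m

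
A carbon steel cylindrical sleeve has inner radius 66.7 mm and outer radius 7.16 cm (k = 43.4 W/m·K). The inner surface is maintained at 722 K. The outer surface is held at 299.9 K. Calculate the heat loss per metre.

Q' = 1620 kW/m

Q' = 2πk·ΔT/ln(r₂/r₁) = 2π × 43.4 × 422.1 / ln(0.0716/0.0667) = 1.62×10^6 W/m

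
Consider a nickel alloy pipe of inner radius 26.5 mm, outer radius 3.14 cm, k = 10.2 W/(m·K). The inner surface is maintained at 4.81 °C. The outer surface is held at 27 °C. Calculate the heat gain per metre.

Q' = 8.38 kW/m

Q' = 2πk·ΔT/ln(r₂/r₁) = 2π × 10.2 × 22.19 / ln(0.0314/0.0265) = 8380 W/m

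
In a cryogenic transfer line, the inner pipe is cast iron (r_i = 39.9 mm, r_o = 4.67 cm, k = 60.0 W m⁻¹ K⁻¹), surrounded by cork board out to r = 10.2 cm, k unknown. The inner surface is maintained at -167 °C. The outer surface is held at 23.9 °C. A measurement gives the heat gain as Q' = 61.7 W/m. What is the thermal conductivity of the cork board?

k = 0.0402 W/m·K

ΣR = ΔT/Q' = |-167 − 23.9|/61.7 = 3.094 m·K/W
Known resistances:
  R'_cast iron = ln(0.0467/0.0399)/(2πk) = 0.1574/(2π·60.0) = 4.174×10^-4 m·K/W
R_cork board = ΣR − ΣR_known = 3.094 − 4.174×10^-4 = 3.094 m·K/W
ln(r₂/r₁)/(2πk) = 3.094 ⇒ k = 0.7812/(2π·3.094) = 0.0402 W/m·K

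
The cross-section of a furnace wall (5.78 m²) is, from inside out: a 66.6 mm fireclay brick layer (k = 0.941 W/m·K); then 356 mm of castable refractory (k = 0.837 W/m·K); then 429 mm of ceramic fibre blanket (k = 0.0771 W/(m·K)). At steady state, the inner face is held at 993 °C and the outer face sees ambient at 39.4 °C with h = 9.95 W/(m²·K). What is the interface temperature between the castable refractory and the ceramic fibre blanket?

Treat each layer as a resistance in series:
  R_fireclay brick = L/(kA) = 0.0666/(0.941·5.78) = 0.01224 K/W
  R_castable refractory = L/(kA) = 0.356/(0.837·5.78) = 0.07359 K/W
  R_ceramic fibre blanket = L/(kA) = 0.429/(0.0771·5.78) = 0.9627 K/W
  R_conv,out = 1/(hA) = 1/(9.95·5.78) = 0.01739 K/W
ΣR = 0.01224 + 0.07359 + 0.9627 + 0.01739 = 1.066 K/W
Q = ΔT/ΣR = (993 °C − 39.4 °C)/1.066 = 894.6 W
From the inner boundary to the castable refractory/ceramic fibre blanket interface, ΣR_partial = 0.08583 K/W.
T_interface = T_in − Q·ΣR_partial = 993 °C − (894.6)(0.08583) = 916 °C

T = 916 °C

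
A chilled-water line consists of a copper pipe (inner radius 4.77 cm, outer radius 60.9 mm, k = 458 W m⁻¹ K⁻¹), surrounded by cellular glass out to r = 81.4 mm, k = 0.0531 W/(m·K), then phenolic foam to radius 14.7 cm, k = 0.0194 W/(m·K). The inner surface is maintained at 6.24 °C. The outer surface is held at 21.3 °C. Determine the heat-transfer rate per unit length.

Treat each layer as a resistance in series:
  R'_copper = ln(0.0609/0.0477)/(2πk) = 0.2443/(2π·458) = 8.489×10^-5 m·K/W
  R'_cellular glass = ln(0.0814/0.0609)/(2πk) = 0.2901/(2π·0.0531) = 0.8696 m·K/W
  R'_phenolic foam = ln(0.147/0.0814)/(2πk) = 0.5911/(2π·0.0194) = 4.849 m·K/W
ΣR = 8.489×10^-5 + 0.8696 + 4.849 = 5.719 m·K/W
Q' = ΔT/ΣR = (6.24 °C − 21.3 °C)/5.719 = -2.63 W/m
(Negative Q' ⇒ heat flows inward; heat gain = 2.63 W/m.)

Q' = 2.63 W/m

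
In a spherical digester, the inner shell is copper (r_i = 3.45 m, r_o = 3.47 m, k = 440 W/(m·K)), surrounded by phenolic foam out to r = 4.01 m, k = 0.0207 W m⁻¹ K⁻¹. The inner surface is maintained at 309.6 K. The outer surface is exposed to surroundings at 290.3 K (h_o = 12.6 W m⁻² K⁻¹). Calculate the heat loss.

Treat each layer as a resistance in series:
  R_copper = (1/3.45 − 1/3.47)/(4πk) = 0.001671/(4π·440) = 3.021×10^-7 K/W
  R_phenolic foam = (1/3.47 − 1/4.01)/(4πk) = 0.03881/(4π·0.0207) = 0.1492 K/W
  R_conv,out = 1/(4πr²h) = 1/(4π·4.01²·12.6) = 3.928×10^-4 K/W
ΣR = 3.021×10^-7 + 0.1492 + 3.928×10^-4 = 0.1496 K/W
Q = ΔT/ΣR = (309.6 K − 290.3 K)/0.1496 = 129 W

Q = 129 W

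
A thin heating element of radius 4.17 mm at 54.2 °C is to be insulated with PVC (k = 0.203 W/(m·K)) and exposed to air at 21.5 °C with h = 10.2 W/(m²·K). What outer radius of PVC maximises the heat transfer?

For a cylinder, r_cr = k_ins/h = 0.203/10.2 = 0.0199 m = 1.99 cm

r_cr = 1.99 cm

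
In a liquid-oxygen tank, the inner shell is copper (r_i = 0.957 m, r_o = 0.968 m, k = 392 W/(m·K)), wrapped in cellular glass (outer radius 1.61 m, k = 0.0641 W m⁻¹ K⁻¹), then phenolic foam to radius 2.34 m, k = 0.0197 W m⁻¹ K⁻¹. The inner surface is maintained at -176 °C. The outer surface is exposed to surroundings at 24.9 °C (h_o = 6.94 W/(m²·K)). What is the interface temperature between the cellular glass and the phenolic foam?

Series thermal resistances, inner to outer:
  R_copper = (1/0.957 − 1/0.968)/(4πk) = 0.01187/(4π·392) = 2.411×10^-6 K/W
  R_cellular glass = (1/0.968 − 1/1.61)/(4πk) = 0.4119/(4π·0.0641) = 0.5114 K/W
  R_phenolic foam = (1/1.61 − 1/2.34)/(4πk) = 0.1938/(4π·0.0197) = 0.7827 K/W
  R_conv,out = 1/(4πr²h) = 1/(4π·2.34²·6.94) = 0.002094 K/W
ΣR = 2.411×10^-6 + 0.5114 + 0.7827 + 0.002094 = 1.296 K/W
Q = ΔT/ΣR = (-176 °C − 24.9 °C)/1.296 = -155.0 W
From the inner boundary to the cellular glass/phenolic foam interface, ΣR_partial = 0.5114 K/W.
T_interface = T_in − Q·ΣR_partial = -176 °C − (-155.0)(0.5114) = -96.7 °C

T = -96.7 °C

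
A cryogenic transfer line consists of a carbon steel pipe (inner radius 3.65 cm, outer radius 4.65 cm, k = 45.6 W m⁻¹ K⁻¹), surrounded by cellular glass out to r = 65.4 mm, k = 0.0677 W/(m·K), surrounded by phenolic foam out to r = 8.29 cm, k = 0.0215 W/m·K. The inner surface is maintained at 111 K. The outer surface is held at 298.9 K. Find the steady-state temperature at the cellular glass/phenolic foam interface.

Series thermal resistances, inner to outer:
  R'_carbon steel = ln(0.0465/0.0365)/(2πk) = 0.2421/(2π·45.6) = 8.451×10^-4 m·K/W
  R'_cellular glass = ln(0.0654/0.0465)/(2πk) = 0.3411/(2π·0.0677) = 0.8018 m·K/W
  R'_phenolic foam = ln(0.0829/0.0654)/(2πk) = 0.2371/(2π·0.0215) = 1.755 m·K/W
ΣR = 8.451×10^-4 + 0.8018 + 1.755 = 2.558 m·K/W
Q' = ΔT/ΣR = (111 K − 298.9 K)/2.558 = -73.46 W/m
From the inner boundary to the cellular glass/phenolic foam interface, ΣR_partial = 0.8026 m·K/W.
T_interface = T_in − Q'·ΣR_partial = 111 K − (-73.46)(0.8026) = 170 K

T = 170 K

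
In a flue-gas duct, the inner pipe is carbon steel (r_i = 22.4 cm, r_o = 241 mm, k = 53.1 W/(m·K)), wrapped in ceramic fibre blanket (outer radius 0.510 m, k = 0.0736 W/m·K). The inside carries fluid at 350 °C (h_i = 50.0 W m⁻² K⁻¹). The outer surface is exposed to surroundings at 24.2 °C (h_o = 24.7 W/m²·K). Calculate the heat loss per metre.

Resistance network (inner→outer):
  R'_conv,in = 1/(2πr h) = 1/(2π·0.224·50.0) = 0.01421 m·K/W
  R'_carbon steel = ln(0.241/0.224)/(2πk) = 0.07315/(2π·53.1) = 2.193×10^-4 m·K/W
  R'_ceramic fibre blanket = ln(0.510/0.241)/(2πk) = 0.7496/(2π·0.0736) = 1.621 m·K/W
  R'_conv,out = 1/(2πr h) = 1/(2π·0.510·24.7) = 0.01263 m·K/W
ΣR = 0.01421 + 2.193×10^-4 + 1.621 + 0.01263 = 1.648 m·K/W
Q' = ΔT/ΣR = (350 °C − 24.2 °C)/1.648 = 198 W/m

Q' = 198 W/m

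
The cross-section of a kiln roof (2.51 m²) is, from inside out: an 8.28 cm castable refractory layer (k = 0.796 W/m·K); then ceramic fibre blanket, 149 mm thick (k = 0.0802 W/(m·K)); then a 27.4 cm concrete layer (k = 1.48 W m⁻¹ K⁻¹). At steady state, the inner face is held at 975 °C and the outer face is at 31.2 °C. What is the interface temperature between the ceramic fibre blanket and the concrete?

Series thermal resistances, inner to outer:
  R_castable refractory = L/(kA) = 0.0828/(0.796·2.51) = 0.04144 K/W
  R_ceramic fibre blanket = L/(kA) = 0.149/(0.0802·2.51) = 0.7402 K/W
  R_concrete = L/(kA) = 0.274/(1.48·2.51) = 0.07376 K/W
ΣR = 0.04144 + 0.7402 + 0.07376 = 0.8554 K/W
Q = ΔT/ΣR = (975 °C − 31.2 °C)/0.8554 = 1103 W
From the inner boundary to the ceramic fibre blanket/concrete interface, ΣR_partial = 0.7816 K/W.
T_interface = T_in − Q·ΣR_partial = 975 °C − (1103)(0.7816) = 113 °C

T = 113 °C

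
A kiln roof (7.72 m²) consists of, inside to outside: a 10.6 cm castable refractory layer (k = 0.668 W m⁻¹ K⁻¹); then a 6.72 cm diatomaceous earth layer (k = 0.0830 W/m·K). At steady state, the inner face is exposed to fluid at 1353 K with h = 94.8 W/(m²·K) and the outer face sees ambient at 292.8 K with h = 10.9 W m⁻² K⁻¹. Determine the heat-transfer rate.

Series thermal resistances, inner to outer:
  R_conv,in = 1/(hA) = 1/(94.8·7.72) = 0.001366 K/W
  R_castable refractory = L/(kA) = 0.106/(0.668·7.72) = 0.02055 K/W
  R_diatomaceous earth = L/(kA) = 0.0672/(0.0830·7.72) = 0.1049 K/W
  R_conv,out = 1/(hA) = 1/(10.9·7.72) = 0.01188 K/W
ΣR = 0.001366 + 0.02055 + 0.1049 + 0.01188 = 0.1387 K/W
Q = ΔT/ΣR = (1353 K − 292.8 K)/0.1387 = 7640 W

Q = 7.64 kW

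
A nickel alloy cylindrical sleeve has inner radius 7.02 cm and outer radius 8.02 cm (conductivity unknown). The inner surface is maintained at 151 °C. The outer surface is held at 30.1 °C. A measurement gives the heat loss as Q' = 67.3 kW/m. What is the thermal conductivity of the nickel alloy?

k = 11.8 W/m·K

ΣR = ΔT/Q' = |151 − 30.1|/67300 = 0.001796 m·K/W
ln(r₂/r₁)/(2πk) = 0.001796 ⇒ k = 0.1332/(2π·0.001796) = 11.8 W/m·K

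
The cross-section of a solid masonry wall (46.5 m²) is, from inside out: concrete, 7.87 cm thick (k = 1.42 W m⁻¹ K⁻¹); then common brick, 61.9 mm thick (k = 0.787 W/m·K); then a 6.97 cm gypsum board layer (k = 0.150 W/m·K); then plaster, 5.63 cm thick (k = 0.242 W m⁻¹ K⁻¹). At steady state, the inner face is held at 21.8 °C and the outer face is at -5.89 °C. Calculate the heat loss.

Q = 1550 W

Series thermal resistances, inner to outer:
  R_concrete = L/(kA) = 0.0787/(1.42·46.5) = 0.001192 K/W
  R_common brick = L/(kA) = 0.0619/(0.787·46.5) = 0.001691 K/W
  R_gypsum board = L/(kA) = 0.0697/(0.150·46.5) = 0.009993 K/W
  R_plaster = L/(kA) = 0.0563/(0.242·46.5) = 0.005003 K/W
ΣR = 0.001192 + 0.001691 + 0.009993 + 0.005003 = 0.01788 K/W
Q = ΔT/ΣR = (21.8 °C − -5.89 °C)/0.01788 = 1550 W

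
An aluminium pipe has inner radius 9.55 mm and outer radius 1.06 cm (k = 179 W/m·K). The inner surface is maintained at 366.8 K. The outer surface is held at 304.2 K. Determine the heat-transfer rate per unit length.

Q' = 6.75×10^5 W/m

Q' = 2πk·ΔT/ln(r₂/r₁) = 2π × 179 × 62.6 / ln(0.0106/0.00955) = 6.75×10^5 W/m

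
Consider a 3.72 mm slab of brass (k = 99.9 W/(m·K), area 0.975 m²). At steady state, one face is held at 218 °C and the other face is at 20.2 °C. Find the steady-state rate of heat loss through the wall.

Q = 5180 kW

Q = kA·ΔT/L = 99.9 × 0.975 × |218 °C − 20.2 °C| / 0.00372 = 5.18×10^6 W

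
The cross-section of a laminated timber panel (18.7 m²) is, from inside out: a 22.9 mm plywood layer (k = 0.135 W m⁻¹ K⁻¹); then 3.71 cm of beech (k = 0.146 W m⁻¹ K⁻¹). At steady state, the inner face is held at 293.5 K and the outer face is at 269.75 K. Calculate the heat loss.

Q = 1050 W

Resistance network (inner→outer):
  R_plywood = L/(kA) = 0.0229/(0.135·18.7) = 0.009071 K/W
  R_beech = L/(kA) = 0.0371/(0.146·18.7) = 0.01359 K/W
ΣR = 0.009071 + 0.01359 = 0.02266 K/W
Q = ΔT/ΣR = (293.5 K − 269.75 K)/0.02266 = 1050 W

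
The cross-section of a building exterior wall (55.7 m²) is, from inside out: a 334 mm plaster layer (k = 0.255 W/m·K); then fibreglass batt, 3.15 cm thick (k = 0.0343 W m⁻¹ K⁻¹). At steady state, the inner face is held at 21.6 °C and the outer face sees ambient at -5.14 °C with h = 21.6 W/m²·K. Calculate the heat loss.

Q = 655 W

Series thermal resistances, inner to outer:
  R_plaster = L/(kA) = 0.334/(0.255·55.7) = 0.02352 K/W
  R_fibreglass batt = L/(kA) = 0.0315/(0.0343·55.7) = 0.01649 K/W
  R_conv,out = 1/(hA) = 1/(21.6·55.7) = 8.312×10^-4 K/W
ΣR = 0.02352 + 0.01649 + 8.312×10^-4 = 0.04084 K/W
Q = ΔT/ΣR = (21.6 °C − -5.14 °C)/0.04084 = 655 W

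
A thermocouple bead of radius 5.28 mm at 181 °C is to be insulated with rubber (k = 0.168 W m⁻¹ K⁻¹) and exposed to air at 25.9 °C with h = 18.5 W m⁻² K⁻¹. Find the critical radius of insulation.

r_cr = 1.82 cm

For a sphere, r_cr = 2k_ins/h = 2·0.168/18.5 = 0.0182 m = 1.82 cm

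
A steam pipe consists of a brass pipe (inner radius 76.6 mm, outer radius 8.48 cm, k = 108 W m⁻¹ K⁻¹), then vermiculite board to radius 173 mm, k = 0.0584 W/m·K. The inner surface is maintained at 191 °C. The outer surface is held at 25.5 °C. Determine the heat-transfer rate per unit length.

Q' = 85.2 W/m

Series thermal resistances, inner to outer:
  R'_brass = ln(0.0848/0.0766)/(2πk) = 0.1017/(2π·108) = 1.499×10^-4 m·K/W
  R'_vermiculite board = ln(0.173/0.0848)/(2πk) = 0.7130/(2π·0.0584) = 1.943 m·K/W
ΣR = 1.499×10^-4 + 1.943 = 1.943 m·K/W
Q' = ΔT/ΣR = (191 °C − 25.5 °C)/1.943 = 85.2 W/m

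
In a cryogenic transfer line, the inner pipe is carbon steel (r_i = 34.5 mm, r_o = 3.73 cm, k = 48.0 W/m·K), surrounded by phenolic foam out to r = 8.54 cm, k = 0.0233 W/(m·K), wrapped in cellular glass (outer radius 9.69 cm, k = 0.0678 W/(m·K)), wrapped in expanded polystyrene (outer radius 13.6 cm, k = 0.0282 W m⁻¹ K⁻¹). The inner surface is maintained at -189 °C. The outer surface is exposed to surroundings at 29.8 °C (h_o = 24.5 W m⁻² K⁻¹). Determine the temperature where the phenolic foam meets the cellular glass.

T = -32.6 °C

Resistance network (inner→outer):
  R'_carbon steel = ln(0.0373/0.0345)/(2πk) = 0.07803/(2π·48.0) = 2.587×10^-4 m·K/W
  R'_phenolic foam = ln(0.0854/0.0373)/(2πk) = 0.8284/(2π·0.0233) = 5.658 m·K/W
  R'_cellular glass = ln(0.0969/0.0854)/(2πk) = 0.1263/(2π·0.0678) = 0.2966 m·K/W
  R'_expanded polystyrene = ln(0.136/0.0969)/(2πk) = 0.3390/(2π·0.0282) = 1.913 m·K/W
  R'_conv,out = 1/(2πr h) = 1/(2π·0.136·24.5) = 0.04777 m·K/W
ΣR = 2.587×10^-4 + 5.658 + 0.2966 + 1.913 + 0.04777 = 7.916 m·K/W
Q' = ΔT/ΣR = (-189 °C − 29.8 °C)/7.916 = -27.64 W/m
From the inner boundary to the phenolic foam/cellular glass interface, ΣR_partial = 5.658 m·K/W.
T_interface = T_in − Q'·ΣR_partial = -189 °C − (-27.64)(5.658) = -32.6 °C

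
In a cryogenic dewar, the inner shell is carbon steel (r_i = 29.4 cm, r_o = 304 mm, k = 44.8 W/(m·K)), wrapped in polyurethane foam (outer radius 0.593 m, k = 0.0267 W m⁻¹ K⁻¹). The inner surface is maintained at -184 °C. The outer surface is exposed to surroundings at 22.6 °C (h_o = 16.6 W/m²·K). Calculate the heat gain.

Resistance network (inner→outer):
  R_carbon steel = (1/0.294 − 1/0.304)/(4πk) = 0.1119/(4π·44.8) = 1.987×10^-4 K/W
  R_polyurethane foam = (1/0.304 − 1/0.593)/(4πk) = 1.603/(4π·0.0267) = 4.778 K/W
  R_conv,out = 1/(4πr²h) = 1/(4π·0.593²·16.6) = 0.01363 K/W
ΣR = 1.987×10^-4 + 4.778 + 0.01363 = 4.792 K/W
Q = ΔT/ΣR = (-184 °C − 22.6 °C)/4.792 = -43.1 W
(Negative Q ⇒ heat flows inward; heat gain = 43.1 W.)

Q = 43.1 W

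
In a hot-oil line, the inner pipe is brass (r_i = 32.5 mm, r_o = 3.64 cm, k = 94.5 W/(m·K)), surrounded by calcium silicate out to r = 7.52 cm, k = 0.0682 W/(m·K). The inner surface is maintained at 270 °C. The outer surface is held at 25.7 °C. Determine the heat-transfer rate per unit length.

Q' = 144 W/m

Series thermal resistances, inner to outer:
  R'_brass = ln(0.0364/0.0325)/(2πk) = 0.1133/(2π·94.5) = 1.909×10^-4 m·K/W
  R'_calcium silicate = ln(0.0752/0.0364)/(2πk) = 0.7256/(2π·0.0682) = 1.693 m·K/W
ΣR = 1.909×10^-4 + 1.693 = 1.693 m·K/W
Q' = ΔT/ΣR = (270 °C − 25.7 °C)/1.693 = 144 W/m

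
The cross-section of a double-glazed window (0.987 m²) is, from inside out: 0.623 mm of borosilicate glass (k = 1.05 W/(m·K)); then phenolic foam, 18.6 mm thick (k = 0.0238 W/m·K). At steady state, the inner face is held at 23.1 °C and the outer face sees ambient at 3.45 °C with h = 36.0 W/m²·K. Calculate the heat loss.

Resistance network (inner→outer):
  R_borosilicate glass = L/(kA) = 6.23×10^-4/(1.05·0.987) = 6.011×10^-4 K/W
  R_phenolic foam = L/(kA) = 0.0186/(0.0238·0.987) = 0.7918 K/W
  R_conv,out = 1/(hA) = 1/(36.0·0.987) = 0.02814 K/W
ΣR = 6.011×10^-4 + 0.7918 + 0.02814 = 0.8205 K/W
Q = ΔT/ΣR = (23.1 °C − 3.45 °C)/0.8205 = 23.9 W

Q = 23.9 W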